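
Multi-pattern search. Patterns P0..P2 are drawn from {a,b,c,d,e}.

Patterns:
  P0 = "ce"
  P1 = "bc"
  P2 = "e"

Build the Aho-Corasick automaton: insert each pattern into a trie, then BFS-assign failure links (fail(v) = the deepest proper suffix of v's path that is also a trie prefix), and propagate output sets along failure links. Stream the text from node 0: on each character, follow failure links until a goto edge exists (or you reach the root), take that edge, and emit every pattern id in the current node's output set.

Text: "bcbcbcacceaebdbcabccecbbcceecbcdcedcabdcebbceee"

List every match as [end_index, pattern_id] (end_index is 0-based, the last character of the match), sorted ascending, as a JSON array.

Build:
Trie (insert patterns):
  n0 'ε': b→3 c→1 e→5
  n1 'c': e→2
  n2 'ce': ·  [P0 ends]
  n3 'b': c→4
  n4 'bc': ·  [P1 ends]
  n5 'e': ·  [P2 ends]

Failure links (BFS by depth):
  n1('c'): parent n0 fail=0; on 'c' 0 → fail=0;  out ∅∪∅=∅
  n3('b'): parent n0 fail=0; on 'b' 0 → fail=0;  out ∅∪∅=∅
  n5('e'): parent n0 fail=0; on 'e' 0 → fail=0;  out {2}∪∅={2}
  n2('ce'): parent n1 fail=0; on 'e' 0 → fail=5;  out {0}∪{2}={0,2}
  n4('bc'): parent n3 fail=0; on 'c' 0 → fail=1;  out {1}∪∅={1}

Text stream:
[0] read 'b'  n0⇒n3
[1] read 'c'  n3⇒n4  ** P1@[0:1]
[2] read 'b'  n4⇒n3 (via fail)
[3] read 'c'  n3⇒n4  ** P1@[2:3]
[4] read 'b'  n4⇒n3 (via fail)
[5] read 'c'  n3⇒n4  ** P1@[4:5]
[6] read 'a'  n4⇒n0 (via fail)
[7] read 'c'  n0⇒n1
[8] read 'c'  n1⇒n1 (via fail)
[9] read 'e'  n1⇒n2  ** P0@[8:9],P2@[9:9]
[10] read 'a'  n2⇒n0 (via fail)
[11] read 'e'  n0⇒n5  ** P2@[11:11]
[12] read 'b'  n5⇒n3 (via fail)
[13] read 'd'  n3⇒n0 (via fail)
[14] read 'b'  n0⇒n3
[15] read 'c'  n3⇒n4  ** P1@[14:15]
[16] read 'a'  n4⇒n0 (via fail)
[17] read 'b'  n0⇒n3
[18] read 'c'  n3⇒n4  ** P1@[17:18]
[19] read 'c'  n4⇒n1 (via fail)
[20] read 'e'  n1⇒n2  ** P0@[19:20],P2@[20:20]
[21] read 'c'  n2⇒n1 (via fail)
[22] read 'b'  n1⇒n3 (via fail)
[23] read 'b'  n3⇒n3 (via fail)
[24] read 'c'  n3⇒n4  ** P1@[23:24]
[25] read 'c'  n4⇒n1 (via fail)
[26] read 'e'  n1⇒n2  ** P0@[25:26],P2@[26:26]
[27] read 'e'  n2⇒n5 (via fail)  ** P2@[27:27]
[28] read 'c'  n5⇒n1 (via fail)
[29] read 'b'  n1⇒n3 (via fail)
[30] read 'c'  n3⇒n4  ** P1@[29:30]
[31] read 'd'  n4⇒n0 (via fail)
[32] read 'c'  n0⇒n1
[33] read 'e'  n1⇒n2  ** P0@[32:33],P2@[33:33]
[34] read 'd'  n2⇒n0 (via fail)
[35] read 'c'  n0⇒n1
[36] read 'a'  n1⇒n0 (via fail)
[37] read 'b'  n0⇒n3
[38] read 'd'  n3⇒n0 (via fail)
[39] read 'c'  n0⇒n1
[40] read 'e'  n1⇒n2  ** P0@[39:40],P2@[40:40]
[41] read 'b'  n2⇒n3 (via fail)
[42] read 'b'  n3⇒n3 (via fail)
[43] read 'c'  n3⇒n4  ** P1@[42:43]
[44] read 'e'  n4⇒n2 (via fail)  ** P0@[43:44],P2@[44:44]
[45] read 'e'  n2⇒n5 (via fail)  ** P2@[45:45]
[46] read 'e'  n5⇒n5 (via fail)  ** P2@[46:46]

Matches: [[1,1],[3,1],[5,1],[9,0],[9,2],[11,2],[15,1],[18,1],[20,0],[20,2],[24,1],[26,0],[26,2],[27,2],[30,1],[33,0],[33,2],[40,0],[40,2],[43,1],[44,0],[44,2],[45,2],[46,2]]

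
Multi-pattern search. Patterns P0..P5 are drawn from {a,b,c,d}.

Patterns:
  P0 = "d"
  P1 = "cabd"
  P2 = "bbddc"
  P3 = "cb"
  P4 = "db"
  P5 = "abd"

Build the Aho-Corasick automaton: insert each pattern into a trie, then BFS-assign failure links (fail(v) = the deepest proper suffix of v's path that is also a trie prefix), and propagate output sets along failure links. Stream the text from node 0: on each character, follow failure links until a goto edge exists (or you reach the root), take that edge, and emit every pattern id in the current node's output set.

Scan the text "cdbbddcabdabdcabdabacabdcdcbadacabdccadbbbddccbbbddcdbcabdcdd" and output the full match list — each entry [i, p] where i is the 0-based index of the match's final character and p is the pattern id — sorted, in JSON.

Build:
Trie nodes:
  0='ε' goto a→13 b→6 c→2 d→1
  1='d' goto b→12  [P0 ends]
  2='c' goto a→3 b→11
  3='ca' goto b→4
  4='cab' goto d→5
  5='cabd' goto ·  [P1 ends]
  6='b' goto b→7
  7='bb' goto d→8
  8='bbd' goto d→9
  9='bbdd' goto c→10
  10='bbddc' goto ·  [P2 ends]
  11='cb' goto ·  [P3 ends]
  12='db' goto ·  [P4 ends]
  13='a' goto b→14
  14='ab' goto d→15
  15='abd' goto ·  [P5 ends]

BFS fail/out derivation:
  n1('d'): parent n0 fail=0; on 'd' 0 → fail=0;  out {0}∪∅={0}
  n2('c'): parent n0 fail=0; on 'c' 0 → fail=0;  out ∅∪∅=∅
  n6('b'): parent n0 fail=0; on 'b' 0 → fail=0;  out ∅∪∅=∅
  n13('a'): parent n0 fail=0; on 'a' 0 → fail=0;  out ∅∪∅=∅
  n3('ca'): parent n2 fail=0; on 'a' 0 → fail=13;  out ∅∪∅=∅
  n7('bb'): parent n6 fail=0; on 'b' 0 → fail=6;  out ∅∪∅=∅
  n11('cb'): parent n2 fail=0; on 'b' 0 → fail=6;  out {3}∪∅={3}
  n12('db'): parent n1 fail=0; on 'b' 0 → fail=6;  out {4}∪∅={4}
  n14('ab'): parent n13 fail=0; on 'b' 0 → fail=6;  out ∅∪∅=∅
  n4('cab'): parent n3 fail=13; on 'b' 13 → fail=14;  out ∅∪∅=∅
  n8('bbd'): parent n7 fail=6; on 'd' 6→0 → fail=1;  out ∅∪{0}={0}
  n15('abd'): parent n14 fail=6; on 'd' 6→0 → fail=1;  out {5}∪{0}={0,5}
  n5('cabd'): parent n4 fail=14; on 'd' 14 → fail=15;  out {1}∪{0,5}={0,1,5}
  n9('bbdd'): parent n8 fail=1; on 'd' 1→0 → fail=1;  out ∅∪{0}={0}
  n10('bbddc'): parent n9 fail=1; on 'c' 1→0 → fail=2;  out {2}∪∅={2}

Text stream:
[0] read 'c'  n0⇒n2
[1] read 'd'  n2⇒n1 (via fail)  emit P0@[1:1]
[2] read 'b'  n1⇒n12  emit P4@[1:2]
[3] read 'b'  n12⇒n7 (via fail)
[4] read 'd'  n7⇒n8  emit P0@[4:4]
[5] read 'd'  n8⇒n9  emit P0@[5:5]
[6] read 'c'  n9⇒n10  emit P2@[2:6]
[7] read 'a'  n10⇒n3 (via fail)
[8] read 'b'  n3⇒n4
[9] read 'd'  n4⇒n5  emit P0@[9:9],P1@[6:9],P5@[7:9]
[10] read 'a'  n5⇒n13 (via fail)
[11] read 'b'  n13⇒n14
[12] read 'd'  n14⇒n15  emit P0@[12:12],P5@[10:12]
[13] read 'c'  n15⇒n2 (via fail)
[14] read 'a'  n2⇒n3
[15] read 'b'  n3⇒n4
[16] read 'd'  n4⇒n5  emit P0@[16:16],P1@[13:16],P5@[14:16]
[17] read 'a'  n5⇒n13 (via fail)
[18] read 'b'  n13⇒n14
[19] read 'a'  n14⇒n13 (via fail)
[20] read 'c'  n13⇒n2 (via fail)
[21] read 'a'  n2⇒n3
[22] read 'b'  n3⇒n4
[23] read 'd'  n4⇒n5  emit P0@[23:23],P1@[20:23],P5@[21:23]
[24] read 'c'  n5⇒n2 (via fail)
[25] read 'd'  n2⇒n1 (via fail)  emit P0@[25:25]
[26] read 'c'  n1⇒n2 (via fail)
[27] read 'b'  n2⇒n11  emit P3@[26:27]
[28] read 'a'  n11⇒n13 (via fail)
[29] read 'd'  n13⇒n1 (via fail)  emit P0@[29:29]
[30] read 'a'  n1⇒n13 (via fail)
[31] read 'c'  n13⇒n2 (via fail)
[32] read 'a'  n2⇒n3
[33] read 'b'  n3⇒n4
[34] read 'd'  n4⇒n5  emit P0@[34:34],P1@[31:34],P5@[32:34]
[35] read 'c'  n5⇒n2 (via fail)
[36] read 'c'  n2⇒n2 (via fail)
[37] read 'a'  n2⇒n3
[38] read 'd'  n3⇒n1 (via fail)  emit P0@[38:38]
[39] read 'b'  n1⇒n12  emit P4@[38:39]
[40] read 'b'  n12⇒n7 (via fail)
[41] read 'b'  n7⇒n7 (via fail)
[42] read 'd'  n7⇒n8  emit P0@[42:42]
[43] read 'd'  n8⇒n9  emit P0@[43:43]
[44] read 'c'  n9⇒n10  emit P2@[40:44]
[45] read 'c'  n10⇒n2 (via fail)
[46] read 'b'  n2⇒n11  emit P3@[45:46]
[47] read 'b'  n11⇒n7 (via fail)
[48] read 'b'  n7⇒n7 (via fail)
[49] read 'd'  n7⇒n8  emit P0@[49:49]
[50] read 'd'  n8⇒n9  emit P0@[50:50]
[51] read 'c'  n9⇒n10  emit P2@[47:51]
[52] read 'd'  n10⇒n1 (via fail)  emit P0@[52:52]
[53] read 'b'  n1⇒n12  emit P4@[52:53]
[54] read 'c'  n12⇒n2 (via fail)
[55] read 'a'  n2⇒n3
[56] read 'b'  n3⇒n4
[57] read 'd'  n4⇒n5  emit P0@[57:57],P1@[54:57],P5@[55:57]
[58] read 'c'  n5⇒n2 (via fail)
[59] read 'd'  n2⇒n1 (via fail)  emit P0@[59:59]
[60] read 'd'  n1⇒n1 (via fail)  emit P0@[60:60]

All matches (sorted): [[1,0],[2,4],[4,0],[5,0],[6,2],[9,0],[9,1],[9,5],[12,0],[12,5],[16,0],[16,1],[16,5],[23,0],[23,1],[23,5],[25,0],[27,3],[29,0],[34,0],[34,1],[34,5],[38,0],[39,4],[42,0],[43,0],[44,2],[46,3],[49,0],[50,0],[51,2],[52,0],[53,4],[57,0],[57,1],[57,5],[59,0],[60,0]]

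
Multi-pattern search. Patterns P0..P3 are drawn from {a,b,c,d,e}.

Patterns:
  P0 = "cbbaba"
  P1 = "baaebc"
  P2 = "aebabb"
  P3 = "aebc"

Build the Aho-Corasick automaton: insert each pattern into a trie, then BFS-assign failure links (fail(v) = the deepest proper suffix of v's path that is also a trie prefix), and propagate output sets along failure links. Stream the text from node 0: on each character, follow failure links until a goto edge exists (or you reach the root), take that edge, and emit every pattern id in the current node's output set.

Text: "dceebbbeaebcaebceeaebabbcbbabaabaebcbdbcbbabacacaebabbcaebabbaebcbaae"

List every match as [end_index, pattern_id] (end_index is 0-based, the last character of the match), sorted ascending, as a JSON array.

Build:
Trie (insert patterns):
  n0 'ε': a→13 b→7 c→1
  n1 'c': b→2
  n2 'cb': b→3
  n3 'cbb': a→4
  n4 'cbba': b→5
  n5 'cbbab': a→6
  n6 'cbbaba': ·  ←P0
  n7 'b': a→8
  n8 'ba': a→9
  n9 'baa': e→10
  n10 'baae': b→11
  n11 'baaeb': c→12
  n12 'baaebc': ·  ←P1
  n13 'a': e→14
  n14 'ae': b→15
  n15 'aeb': a→16 c→19
  n16 'aeba': b→17
  n17 'aebab': b→18
  n18 'aebabb': ·  ←P2
  n19 'aebc': ·  ←P3

Failure links (BFS by depth):
  fail(1) 'c': from fail(0)=0 chase 'c': 0 ⇒ 0;  out=∅∪out(0)=∅
  fail(7) 'b': from fail(0)=0 chase 'b': 0 ⇒ 0;  out=∅∪out(0)=∅
  fail(13) 'a': from fail(0)=0 chase 'a': 0 ⇒ 0;  out=∅∪out(0)=∅
  fail(2) 'cb': from fail(1)=0 chase 'b': 0 ⇒ 7;  out=∅∪out(7)=∅
  fail(8) 'ba': from fail(7)=0 chase 'a': 0 ⇒ 13;  out=∅∪out(13)=∅
  fail(14) 'ae': from fail(13)=0 chase 'e': 0 ⇒ 0;  out=∅∪out(0)=∅
  fail(3) 'cbb': from fail(2)=7 chase 'b': 7→0 ⇒ 7;  out=∅∪out(7)=∅
  fail(9) 'baa': from fail(8)=13 chase 'a': 13→0 ⇒ 13;  out=∅∪out(13)=∅
  fail(15) 'aeb': from fail(14)=0 chase 'b': 0 ⇒ 7;  out=∅∪out(7)=∅
  fail(4) 'cbba': from fail(3)=7 chase 'a': 7 ⇒ 8;  out=∅∪out(8)=∅
  fail(10) 'baae': from fail(9)=13 chase 'e': 13 ⇒ 14;  out=∅∪out(14)=∅
  fail(16) 'aeba': from fail(15)=7 chase 'a': 7 ⇒ 8;  out=∅∪out(8)=∅
  fail(19) 'aebc': from fail(15)=7 chase 'c': 7→0 ⇒ 1;  out={3}∪out(1)={3}
  fail(5) 'cbbab': from fail(4)=8 chase 'b': 8→13→0 ⇒ 7;  out=∅∪out(7)=∅
  fail(11) 'baaeb': from fail(10)=14 chase 'b': 14 ⇒ 15;  out=∅∪out(15)=∅
  fail(17) 'aebab': from fail(16)=8 chase 'b': 8→13→0 ⇒ 7;  out=∅∪out(7)=∅
  fail(6) 'cbbaba': from fail(5)=7 chase 'a': 7 ⇒ 8;  out={0}∪out(8)={0}
  fail(12) 'baaebc': from fail(11)=15 chase 'c': 15 ⇒ 19;  out={1}∪out(19)={1,3}
  fail(18) 'aebabb': from fail(17)=7 chase 'b': 7→0 ⇒ 7;  out={2}∪out(7)={2}

Text stream:
pos 0 'd': at 0
pos 1 'c': at 1
pos 2 'e': at 0 ·f
pos 3 'e': at 0
pos 4 'b': at 7
pos 5 'b': at 7 ·f
pos 6 'b': at 7 ·f
pos 7 'e': at 0 ·f
pos 8 'a': at 13
pos 9 'e': at 14
pos 10 'b': at 15
pos 11 'c': at 19  ** P3@[8:11]
pos 12 'a': at 13 ·f
pos 13 'e': at 14
pos 14 'b': at 15
pos 15 'c': at 19  ** P3@[12:15]
pos 16 'e': at 0 ·f
pos 17 'e': at 0
pos 18 'a': at 13
pos 19 'e': at 14
pos 20 'b': at 15
pos 21 'a': at 16
pos 22 'b': at 17
pos 23 'b': at 18  ** P2@[18:23]
pos 24 'c': at 1 ·f
pos 25 'b': at 2
pos 26 'b': at 3
pos 27 'a': at 4
pos 28 'b': at 5
pos 29 'a': at 6  ** P0@[24:29]
pos 30 'a': at 9 ·f
pos 31 'b': at 7 ·f
pos 32 'a': at 8
pos 33 'e': at 14 ·f
pos 34 'b': at 15
pos 35 'c': at 19  ** P3@[32:35]
pos 36 'b': at 2 ·f
pos 37 'd': at 0 ·f
pos 38 'b': at 7
pos 39 'c': at 1 ·f
pos 40 'b': at 2
pos 41 'b': at 3
pos 42 'a': at 4
pos 43 'b': at 5
pos 44 'a': at 6  ** P0@[39:44]
pos 45 'c': at 1 ·f
pos 46 'a': at 13 ·f
pos 47 'c': at 1 ·f
pos 48 'a': at 13 ·f
pos 49 'e': at 14
pos 50 'b': at 15
pos 51 'a': at 16
pos 52 'b': at 17
pos 53 'b': at 18  ** P2@[48:53]
pos 54 'c': at 1 ·f
pos 55 'a': at 13 ·f
pos 56 'e': at 14
pos 57 'b': at 15
pos 58 'a': at 16
pos 59 'b': at 17
pos 60 'b': at 18  ** P2@[55:60]
pos 61 'a': at 8 ·f
pos 62 'e': at 14 ·f
pos 63 'b': at 15
pos 64 'c': at 19  ** P3@[61:64]
pos 65 'b': at 2 ·f
pos 66 'a': at 8 ·f
pos 67 'a': at 9
pos 68 'e': at 10

Result: [[11,3],[15,3],[23,2],[29,0],[35,3],[44,0],[53,2],[60,2],[64,3]]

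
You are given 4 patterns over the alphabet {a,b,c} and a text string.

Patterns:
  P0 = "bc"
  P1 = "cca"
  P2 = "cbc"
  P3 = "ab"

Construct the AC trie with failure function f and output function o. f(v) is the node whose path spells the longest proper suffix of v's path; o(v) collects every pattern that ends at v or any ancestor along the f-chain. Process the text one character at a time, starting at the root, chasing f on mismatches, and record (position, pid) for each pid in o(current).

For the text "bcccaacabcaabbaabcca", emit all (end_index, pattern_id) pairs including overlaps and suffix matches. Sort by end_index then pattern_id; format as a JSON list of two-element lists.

Construct AC machine:
Trie nodes:
  n0 'ε': a→8 b→1 c→3
  n1 'b': c→2
  n2 'bc': ·  [P0 ends]
  n3 'c': b→6 c→4
  n4 'cc': a→5
  n5 'cca': ·  [P1 ends]
  n6 'cb': c→7
  n7 'cbc': ·  [P2 ends]
  n8 'a': b→9
  n9 'ab': ·  [P3 ends]

BFS fail/out derivation:
  fail(1) 'b': from fail(0)=0 chase 'b': 0 ⇒ 0;  out=∅∪out(0)=∅
  fail(3) 'c': from fail(0)=0 chase 'c': 0 ⇒ 0;  out=∅∪out(0)=∅
  fail(8) 'a': from fail(0)=0 chase 'a': 0 ⇒ 0;  out=∅∪out(0)=∅
  fail(2) 'bc': from fail(1)=0 chase 'c': 0 ⇒ 3;  out={0}∪out(3)={0}
  fail(4) 'cc': from fail(3)=0 chase 'c': 0 ⇒ 3;  out=∅∪out(3)=∅
  fail(6) 'cb': from fail(3)=0 chase 'b': 0 ⇒ 1;  out=∅∪out(1)=∅
  fail(9) 'ab': from fail(8)=0 chase 'b': 0 ⇒ 1;  out={3}∪out(1)={3}
  fail(5) 'cca': from fail(4)=3 chase 'a': 3→0 ⇒ 8;  out={1}∪out(8)={1}
  fail(7) 'cbc': from fail(6)=1 chase 'c': 1 ⇒ 2;  out={2}∪out(2)={0,2}

Scan:
pos 0 'b': at 1
pos 1 'c': at 2  emit P0@[0:1]
pos 2 'c': at 4 (fail-walked)
pos 3 'c': at 4 (fail-walked)
pos 4 'a': at 5  emit P1@[2:4]
pos 5 'a': at 8 (fail-walked)
pos 6 'c': at 3 (fail-walked)
pos 7 'a': at 8 (fail-walked)
pos 8 'b': at 9  emit P3@[7:8]
pos 9 'c': at 2 (fail-walked)  emit P0@[8:9]
pos 10 'a': at 8 (fail-walked)
pos 11 'a': at 8 (fail-walked)
pos 12 'b': at 9  emit P3@[11:12]
pos 13 'b': at 1 (fail-walked)
pos 14 'a': at 8 (fail-walked)
pos 15 'a': at 8 (fail-walked)
pos 16 'b': at 9  emit P3@[15:16]
pos 17 'c': at 2 (fail-walked)  emit P0@[16:17]
pos 18 'c': at 4 (fail-walked)
pos 19 'a': at 5  emit P1@[17:19]

Matches: [[1,0],[4,1],[8,3],[9,0],[12,3],[16,3],[17,0],[19,1]]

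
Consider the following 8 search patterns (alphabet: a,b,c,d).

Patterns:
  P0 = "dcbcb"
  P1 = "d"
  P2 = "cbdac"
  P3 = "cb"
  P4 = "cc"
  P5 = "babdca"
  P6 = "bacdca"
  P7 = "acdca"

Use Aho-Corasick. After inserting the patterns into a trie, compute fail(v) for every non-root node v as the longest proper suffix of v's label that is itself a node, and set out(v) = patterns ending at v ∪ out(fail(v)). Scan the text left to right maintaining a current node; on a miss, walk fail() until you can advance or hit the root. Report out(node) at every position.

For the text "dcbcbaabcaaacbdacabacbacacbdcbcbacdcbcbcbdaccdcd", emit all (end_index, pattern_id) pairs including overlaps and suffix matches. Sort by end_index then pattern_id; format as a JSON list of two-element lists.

Construct AC machine:
Trie nodes:
  0='ε' goto a→22 b→12 c→6 d→1
  1='d' goto c→2  [P1 ends]
  2='dc' goto b→3
  3='dcb' goto c→4
  4='dcbc' goto b→5
  5='dcbcb' goto ·  [P0 ends]
  6='c' goto b→7 c→11
  7='cb' goto d→8  [P3 ends]
  8='cbd' goto a→9
  9='cbda' goto c→10
  10='cbdac' goto ·  [P2 ends]
  11='cc' goto ·  [P4 ends]
  12='b' goto a→13
  13='ba' goto b→14 c→18
  14='bab' goto d→15
  15='babd' goto c→16
  16='babdc' goto a→17
  17='babdca' goto ·  [P5 ends]
  18='bac' goto d→19
  19='bacd' goto c→20
  20='bacdc' goto a→21
  21='bacdca' goto ·  [P6 ends]
  22='a' goto c→23
  23='ac' goto d→24
  24='acd' goto c→25
  25='acdc' goto a→26
  26='acdca' goto ·  [P7 ends]

BFS fail/out derivation:
  fail(1) 'd': from fail(0)=0 chase 'd': 0 ⇒ 0;  out={1}∪out(0)={1}
  fail(6) 'c': from fail(0)=0 chase 'c': 0 ⇒ 0;  out=∅∪out(0)=∅
  fail(12) 'b': from fail(0)=0 chase 'b': 0 ⇒ 0;  out=∅∪out(0)=∅
  fail(22) 'a': from fail(0)=0 chase 'a': 0 ⇒ 0;  out=∅∪out(0)=∅
  fail(2) 'dc': from fail(1)=0 chase 'c': 0 ⇒ 6;  out=∅∪out(6)=∅
  fail(7) 'cb': from fail(6)=0 chase 'b': 0 ⇒ 12;  out={3}∪out(12)={3}
  fail(11) 'cc': from fail(6)=0 chase 'c': 0 ⇒ 6;  out={4}∪out(6)={4}
  fail(13) 'ba': from fail(12)=0 chase 'a': 0 ⇒ 22;  out=∅∪out(22)=∅
  fail(23) 'ac': from fail(22)=0 chase 'c': 0 ⇒ 6;  out=∅∪out(6)=∅
  fail(3) 'dcb': from fail(2)=6 chase 'b': 6 ⇒ 7;  out=∅∪out(7)={3}
  fail(8) 'cbd': from fail(7)=12 chase 'd': 12→0 ⇒ 1;  out=∅∪out(1)={1}
  fail(14) 'bab': from fail(13)=22 chase 'b': 22→0 ⇒ 12;  out=∅∪out(12)=∅
  fail(18) 'bac': from fail(13)=22 chase 'c': 22 ⇒ 23;  out=∅∪out(23)=∅
  fail(24) 'acd': from fail(23)=6 chase 'd': 6→0 ⇒ 1;  out=∅∪out(1)={1}
  fail(4) 'dcbc': from fail(3)=7 chase 'c': 7→12→0 ⇒ 6;  out=∅∪out(6)=∅
  fail(9) 'cbda': from fail(8)=1 chase 'a': 1→0 ⇒ 22;  out=∅∪out(22)=∅
  fail(15) 'babd': from fail(14)=12 chase 'd': 12→0 ⇒ 1;  out=∅∪out(1)={1}
  fail(19) 'bacd': from fail(18)=23 chase 'd': 23 ⇒ 24;  out=∅∪out(24)={1}
  fail(25) 'acdc': from fail(24)=1 chase 'c': 1 ⇒ 2;  out=∅∪out(2)=∅
  fail(5) 'dcbcb': from fail(4)=6 chase 'b': 6 ⇒ 7;  out={0}∪out(7)={0,3}
  fail(10) 'cbdac': from fail(9)=22 chase 'c': 22 ⇒ 23;  out={2}∪out(23)={2}
  fail(16) 'babdc': from fail(15)=1 chase 'c': 1 ⇒ 2;  out=∅∪out(2)=∅
  fail(20) 'bacdc': from fail(19)=24 chase 'c': 24 ⇒ 25;  out=∅∪out(25)=∅
  fail(26) 'acdca': from fail(25)=2 chase 'a': 2→6→0 ⇒ 22;  out={7}∪out(22)={7}
  fail(17) 'babdca': from fail(16)=2 chase 'a': 2→6→0 ⇒ 22;  out={5}∪out(22)={5}
  fail(21) 'bacdca': from fail(20)=25 chase 'a': 25 ⇒ 26;  out={6}∪out(26)={6,7}

Text stream:
pos 0 'd': at 1  emit P1@[0:0]
pos 1 'c': at 2
pos 2 'b': at 3  emit P3@[1:2]
pos 3 'c': at 4
pos 4 'b': at 5  emit P0@[0:4],P3@[3:4]
pos 5 'a': at 13 (fail-walked)
pos 6 'a': at 22 (fail-walked)
pos 7 'b': at 12 (fail-walked)
pos 8 'c': at 6 (fail-walked)
pos 9 'a': at 22 (fail-walked)
pos 10 'a': at 22 (fail-walked)
pos 11 'a': at 22 (fail-walked)
pos 12 'c': at 23
pos 13 'b': at 7 (fail-walked)  emit P3@[12:13]
pos 14 'd': at 8  emit P1@[14:14]
pos 15 'a': at 9
pos 16 'c': at 10  emit P2@[12:16]
pos 17 'a': at 22 (fail-walked)
pos 18 'b': at 12 (fail-walked)
pos 19 'a': at 13
pos 20 'c': at 18
pos 21 'b': at 7 (fail-walked)  emit P3@[20:21]
pos 22 'a': at 13 (fail-walked)
pos 23 'c': at 18
pos 24 'a': at 22 (fail-walked)
pos 25 'c': at 23
pos 26 'b': at 7 (fail-walked)  emit P3@[25:26]
pos 27 'd': at 8  emit P1@[27:27]
pos 28 'c': at 2 (fail-walked)
pos 29 'b': at 3  emit P3@[28:29]
pos 30 'c': at 4
pos 31 'b': at 5  emit P0@[27:31],P3@[30:31]
pos 32 'a': at 13 (fail-walked)
pos 33 'c': at 18
pos 34 'd': at 19  emit P1@[34:34]
pos 35 'c': at 20
pos 36 'b': at 3 (fail-walked)  emit P3@[35:36]
pos 37 'c': at 4
pos 38 'b': at 5  emit P0@[34:38],P3@[37:38]
pos 39 'c': at 6 (fail-walked)
pos 40 'b': at 7  emit P3@[39:40]
pos 41 'd': at 8  emit P1@[41:41]
pos 42 'a': at 9
pos 43 'c': at 10  emit P2@[39:43]
pos 44 'c': at 11 (fail-walked)  emit P4@[43:44]
pos 45 'd': at 1 (fail-walked)  emit P1@[45:45]
pos 46 'c': at 2
pos 47 'd': at 1 (fail-walked)  emit P1@[47:47]

All matches (sorted): [[0,1],[2,3],[4,0],[4,3],[13,3],[14,1],[16,2],[21,3],[26,3],[27,1],[29,3],[31,0],[31,3],[34,1],[36,3],[38,0],[38,3],[40,3],[41,1],[43,2],[44,4],[45,1],[47,1]]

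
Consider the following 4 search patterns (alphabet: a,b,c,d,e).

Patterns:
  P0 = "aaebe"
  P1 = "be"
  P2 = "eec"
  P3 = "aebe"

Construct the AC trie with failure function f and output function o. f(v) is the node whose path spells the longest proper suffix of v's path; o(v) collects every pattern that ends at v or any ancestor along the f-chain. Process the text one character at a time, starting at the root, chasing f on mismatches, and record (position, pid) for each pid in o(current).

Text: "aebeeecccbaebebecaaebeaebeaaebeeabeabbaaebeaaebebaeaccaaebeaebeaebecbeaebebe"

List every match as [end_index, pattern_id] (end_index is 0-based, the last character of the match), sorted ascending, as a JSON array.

Construct AC machine:
Trie nodes:
  n0 'ε': a→1 b→6 e→8
  n1 'a': a→2 e→11
  n2 'aa': e→3
  n3 'aae': b→4
  n4 'aaeb': e→5
  n5 'aaebe': ·  ←P0
  n6 'b': e→7
  n7 'be': ·  ←P1
  n8 'e': e→9
  n9 'ee': c→10
  n10 'eec': ·  ←P2
  n11 'ae': b→12
  n12 'aeb': e→13
  n13 'aebe': ·  ←P3

BFS fail/out derivation:
  fail(1) 'a': from fail(0)=0 chase 'a': 0 ⇒ 0;  out=∅∪out(0)=∅
  fail(6) 'b': from fail(0)=0 chase 'b': 0 ⇒ 0;  out=∅∪out(0)=∅
  fail(8) 'e': from fail(0)=0 chase 'e': 0 ⇒ 0;  out=∅∪out(0)=∅
  fail(2) 'aa': from fail(1)=0 chase 'a': 0 ⇒ 1;  out=∅∪out(1)=∅
  fail(7) 'be': from fail(6)=0 chase 'e': 0 ⇒ 8;  out={1}∪out(8)={1}
  fail(9) 'ee': from fail(8)=0 chase 'e': 0 ⇒ 8;  out=∅∪out(8)=∅
  fail(11) 'ae': from fail(1)=0 chase 'e': 0 ⇒ 8;  out=∅∪out(8)=∅
  fail(3) 'aae': from fail(2)=1 chase 'e': 1 ⇒ 11;  out=∅∪out(11)=∅
  fail(10) 'eec': from fail(9)=8 chase 'c': 8→0 ⇒ 0;  out={2}∪out(0)={2}
  fail(12) 'aeb': from fail(11)=8 chase 'b': 8→0 ⇒ 6;  out=∅∪out(6)=∅
  fail(4) 'aaeb': from fail(3)=11 chase 'b': 11 ⇒ 12;  out=∅∪out(12)=∅
  fail(13) 'aebe': from fail(12)=6 chase 'e': 6 ⇒ 7;  out={3}∪out(7)={1,3}
  fail(5) 'aaebe': from fail(4)=12 chase 'e': 12 ⇒ 13;  out={0}∪out(13)={0,1,3}

Scan:
[0] read 'a'  n0⇒n1
[1] read 'e'  n1⇒n11
[2] read 'b'  n11⇒n12
[3] read 'e'  n12⇒n13  emit P1@[2:3],P3@[0:3]
[4] read 'e'  n13⇒n9 (fail-walked)
[5] read 'e'  n9⇒n9 (fail-walked)
[6] read 'c'  n9⇒n10  emit P2@[4:6]
[7] read 'c'  n10⇒n0 (fail-walked)
[8] read 'c'  n0⇒n0
[9] read 'b'  n0⇒n6
[10] read 'a'  n6⇒n1 (fail-walked)
[11] read 'e'  n1⇒n11
[12] read 'b'  n11⇒n12
[13] read 'e'  n12⇒n13  emit P1@[12:13],P3@[10:13]
[14] read 'b'  n13⇒n6 (fail-walked)
[15] read 'e'  n6⇒n7  emit P1@[14:15]
[16] read 'c'  n7⇒n0 (fail-walked)
[17] read 'a'  n0⇒n1
[18] read 'a'  n1⇒n2
[19] read 'e'  n2⇒n3
[20] read 'b'  n3⇒n4
[21] read 'e'  n4⇒n5  emit P0@[17:21],P1@[20:21],P3@[18:21]
[22] read 'a'  n5⇒n1 (fail-walked)
[23] read 'e'  n1⇒n11
[24] read 'b'  n11⇒n12
[25] read 'e'  n12⇒n13  emit P1@[24:25],P3@[22:25]
[26] read 'a'  n13⇒n1 (fail-walked)
[27] read 'a'  n1⇒n2
[28] read 'e'  n2⇒n3
[29] read 'b'  n3⇒n4
[30] read 'e'  n4⇒n5  emit P0@[26:30],P1@[29:30],P3@[27:30]
[31] read 'e'  n5⇒n9 (fail-walked)
[32] read 'a'  n9⇒n1 (fail-walked)
[33] read 'b'  n1⇒n6 (fail-walked)
[34] read 'e'  n6⇒n7  emit P1@[33:34]
[35] read 'a'  n7⇒n1 (fail-walked)
[36] read 'b'  n1⇒n6 (fail-walked)
[37] read 'b'  n6⇒n6 (fail-walked)
[38] read 'a'  n6⇒n1 (fail-walked)
[39] read 'a'  n1⇒n2
[40] read 'e'  n2⇒n3
[41] read 'b'  n3⇒n4
[42] read 'e'  n4⇒n5  emit P0@[38:42],P1@[41:42],P3@[39:42]
[43] read 'a'  n5⇒n1 (fail-walked)
[44] read 'a'  n1⇒n2
[45] read 'e'  n2⇒n3
[46] read 'b'  n3⇒n4
[47] read 'e'  n4⇒n5  emit P0@[43:47],P1@[46:47],P3@[44:47]
[48] read 'b'  n5⇒n6 (fail-walked)
[49] read 'a'  n6⇒n1 (fail-walked)
[50] read 'e'  n1⇒n11
[51] read 'a'  n11⇒n1 (fail-walked)
[52] read 'c'  n1⇒n0 (fail-walked)
[53] read 'c'  n0⇒n0
[54] read 'a'  n0⇒n1
[55] read 'a'  n1⇒n2
[56] read 'e'  n2⇒n3
[57] read 'b'  n3⇒n4
[58] read 'e'  n4⇒n5  emit P0@[54:58],P1@[57:58],P3@[55:58]
[59] read 'a'  n5⇒n1 (fail-walked)
[60] read 'e'  n1⇒n11
[61] read 'b'  n11⇒n12
[62] read 'e'  n12⇒n13  emit P1@[61:62],P3@[59:62]
[63] read 'a'  n13⇒n1 (fail-walked)
[64] read 'e'  n1⇒n11
[65] read 'b'  n11⇒n12
[66] read 'e'  n12⇒n13  emit P1@[65:66],P3@[63:66]
[67] read 'c'  n13⇒n0 (fail-walked)
[68] read 'b'  n0⇒n6
[69] read 'e'  n6⇒n7  emit P1@[68:69]
[70] read 'a'  n7⇒n1 (fail-walked)
[71] read 'e'  n1⇒n11
[72] read 'b'  n11⇒n12
[73] read 'e'  n12⇒n13  emit P1@[72:73],P3@[70:73]
[74] read 'b'  n13⇒n6 (fail-walked)
[75] read 'e'  n6⇒n7  emit P1@[74:75]

All matches (sorted): [[3,1],[3,3],[6,2],[13,1],[13,3],[15,1],[21,0],[21,1],[21,3],[25,1],[25,3],[30,0],[30,1],[30,3],[34,1],[42,0],[42,1],[42,3],[47,0],[47,1],[47,3],[58,0],[58,1],[58,3],[62,1],[62,3],[66,1],[66,3],[69,1],[73,1],[73,3],[75,1]]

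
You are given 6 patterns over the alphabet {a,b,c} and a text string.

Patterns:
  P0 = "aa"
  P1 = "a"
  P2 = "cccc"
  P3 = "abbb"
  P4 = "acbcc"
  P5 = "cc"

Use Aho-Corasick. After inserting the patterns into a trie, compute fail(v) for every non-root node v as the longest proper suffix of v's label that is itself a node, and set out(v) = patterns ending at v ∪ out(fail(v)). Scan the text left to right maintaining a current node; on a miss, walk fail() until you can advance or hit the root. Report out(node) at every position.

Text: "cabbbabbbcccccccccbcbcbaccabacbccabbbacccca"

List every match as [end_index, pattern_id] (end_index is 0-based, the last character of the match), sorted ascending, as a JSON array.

Build automaton:
Trie (insert patterns):
  n0 'ε': a→1 c→3
  n1 'a': a→2 b→7 c→10  [P1 ends]
  n2 'aa': ·  [P0 ends]
  n3 'c': c→4
  n4 'cc': c→5  [P5 ends]
  n5 'ccc': c→6
  n6 'cccc': ·  [P2 ends]
  n7 'ab': b→8
  n8 'abb': b→9
  n9 'abbb': ·  [P3 ends]
  n10 'ac': b→11
  n11 'acb': c→12
  n12 'acbc': c→13
  n13 'acbcc': ·  [P4 ends]

Failure links (BFS by depth):
  n1('a'): parent n0 fail=0; on 'a' 0 → fail=0;  out {1}∪∅={1}
  n3('c'): parent n0 fail=0; on 'c' 0 → fail=0;  out ∅∪∅=∅
  n2('aa'): parent n1 fail=0; on 'a' 0 → fail=1;  out {0}∪{1}={0,1}
  n4('cc'): parent n3 fail=0; on 'c' 0 → fail=3;  out {5}∪∅={5}
  n7('ab'): parent n1 fail=0; on 'b' 0 → fail=0;  out ∅∪∅=∅
  n10('ac'): parent n1 fail=0; on 'c' 0 → fail=3;  out ∅∪∅=∅
  n5('ccc'): parent n4 fail=3; on 'c' 3 → fail=4;  out ∅∪{5}={5}
  n8('abb'): parent n7 fail=0; on 'b' 0 → fail=0;  out ∅∪∅=∅
  n11('acb'): parent n10 fail=3; on 'b' 3→0 → fail=0;  out ∅∪∅=∅
  n6('cccc'): parent n5 fail=4; on 'c' 4 → fail=5;  out {2}∪{5}={2,5}
  n9('abbb'): parent n8 fail=0; on 'b' 0 → fail=0;  out {3}∪∅={3}
  n12('acbc'): parent n11 fail=0; on 'c' 0 → fail=3;  out ∅∪∅=∅
  n13('acbcc'): parent n12 fail=3; on 'c' 3 → fail=4;  out {4}∪{5}={4,5}

Run:
pos 0 'c': at 3
pos 1 'a': at 1 (via fail)  emit P1@[1:1]
pos 2 'b': at 7
pos 3 'b': at 8
pos 4 'b': at 9  emit P3@[1:4]
pos 5 'a': at 1 (via fail)  emit P1@[5:5]
pos 6 'b': at 7
pos 7 'b': at 8
pos 8 'b': at 9  emit P3@[5:8]
pos 9 'c': at 3 (via fail)
pos 10 'c': at 4  emit P5@[9:10]
pos 11 'c': at 5  emit P5@[10:11]
pos 12 'c': at 6  emit P2@[9:12],P5@[11:12]
pos 13 'c': at 6 (via fail)  emit P2@[10:13],P5@[12:13]
pos 14 'c': at 6 (via fail)  emit P2@[11:14],P5@[13:14]
pos 15 'c': at 6 (via fail)  emit P2@[12:15],P5@[14:15]
pos 16 'c': at 6 (via fail)  emit P2@[13:16],P5@[15:16]
pos 17 'c': at 6 (via fail)  emit P2@[14:17],P5@[16:17]
pos 18 'b': at 0 (via fail)
pos 19 'c': at 3
pos 20 'b': at 0 (via fail)
pos 21 'c': at 3
pos 22 'b': at 0 (via fail)
pos 23 'a': at 1  emit P1@[23:23]
pos 24 'c': at 10
pos 25 'c': at 4 (via fail)  emit P5@[24:25]
pos 26 'a': at 1 (via fail)  emit P1@[26:26]
pos 27 'b': at 7
pos 28 'a': at 1 (via fail)  emit P1@[28:28]
pos 29 'c': at 10
pos 30 'b': at 11
pos 31 'c': at 12
pos 32 'c': at 13  emit P4@[28:32],P5@[31:32]
pos 33 'a': at 1 (via fail)  emit P1@[33:33]
pos 34 'b': at 7
pos 35 'b': at 8
pos 36 'b': at 9  emit P3@[33:36]
pos 37 'a': at 1 (via fail)  emit P1@[37:37]
pos 38 'c': at 10
pos 39 'c': at 4 (via fail)  emit P5@[38:39]
pos 40 'c': at 5  emit P5@[39:40]
pos 41 'c': at 6  emit P2@[38:41],P5@[40:41]
pos 42 'a': at 1 (via fail)  emit P1@[42:42]

Result: [[1,1],[4,3],[5,1],[8,3],[10,5],[11,5],[12,2],[12,5],[13,2],[13,5],[14,2],[14,5],[15,2],[15,5],[16,2],[16,5],[17,2],[17,5],[23,1],[25,5],[26,1],[28,1],[32,4],[32,5],[33,1],[36,3],[37,1],[39,5],[40,5],[41,2],[41,5],[42,1]]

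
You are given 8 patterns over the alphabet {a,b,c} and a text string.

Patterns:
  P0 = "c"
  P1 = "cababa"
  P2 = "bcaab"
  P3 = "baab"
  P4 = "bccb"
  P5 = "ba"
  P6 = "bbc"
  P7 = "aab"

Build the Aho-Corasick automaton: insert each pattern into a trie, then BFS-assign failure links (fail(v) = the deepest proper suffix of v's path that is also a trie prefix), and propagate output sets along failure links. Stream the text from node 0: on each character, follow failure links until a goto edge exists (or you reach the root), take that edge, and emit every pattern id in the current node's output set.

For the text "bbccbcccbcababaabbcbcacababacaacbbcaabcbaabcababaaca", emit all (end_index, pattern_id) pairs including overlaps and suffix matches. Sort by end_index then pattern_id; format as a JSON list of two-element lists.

Construct AC machine:
Trie nodes:
  n0 'ε': a→19 b→7 c→1
  n1 'c': a→2  ←P0
  n2 'ca': b→3
  n3 'cab': a→4
  n4 'caba': b→5
  n5 'cabab': a→6
  n6 'cababa': ·  ←P1
  n7 'b': a→12 b→17 c→8
  n8 'bc': a→9 c→15
  n9 'bca': a→10
  n10 'bcaa': b→11
  n11 'bcaab': ·  ←P2
  n12 'ba': a→13  ←P5
  n13 'baa': b→14
  n14 'baab': ·  ←P3
  n15 'bcc': b→16
  n16 'bccb': ·  ←P4
  n17 'bb': c→18
  n18 'bbc': ·  ←P6
  n19 'a': a→20
  n20 'aa': b→21
  n21 'aab': ·  ←P7

Failure links (BFS by depth):
  fail(1) 'c': from fail(0)=0 chase 'c': 0 ⇒ 0;  out={0}∪out(0)={0}
  fail(7) 'b': from fail(0)=0 chase 'b': 0 ⇒ 0;  out=∅∪out(0)=∅
  fail(19) 'a': from fail(0)=0 chase 'a': 0 ⇒ 0;  out=∅∪out(0)=∅
  fail(2) 'ca': from fail(1)=0 chase 'a': 0 ⇒ 19;  out=∅∪out(19)=∅
  fail(8) 'bc': from fail(7)=0 chase 'c': 0 ⇒ 1;  out=∅∪out(1)={0}
  fail(12) 'ba': from fail(7)=0 chase 'a': 0 ⇒ 19;  out={5}∪out(19)={5}
  fail(17) 'bb': from fail(7)=0 chase 'b': 0 ⇒ 7;  out=∅∪out(7)=∅
  fail(20) 'aa': from fail(19)=0 chase 'a': 0 ⇒ 19;  out=∅∪out(19)=∅
  fail(3) 'cab': from fail(2)=19 chase 'b': 19→0 ⇒ 7;  out=∅∪out(7)=∅
  fail(9) 'bca': from fail(8)=1 chase 'a': 1 ⇒ 2;  out=∅∪out(2)=∅
  fail(13) 'baa': from fail(12)=19 chase 'a': 19 ⇒ 20;  out=∅∪out(20)=∅
  fail(15) 'bcc': from fail(8)=1 chase 'c': 1→0 ⇒ 1;  out=∅∪out(1)={0}
  fail(18) 'bbc': from fail(17)=7 chase 'c': 7 ⇒ 8;  out={6}∪out(8)={0,6}
  fail(21) 'aab': from fail(20)=19 chase 'b': 19→0 ⇒ 7;  out={7}∪out(7)={7}
  fail(4) 'caba': from fail(3)=7 chase 'a': 7 ⇒ 12;  out=∅∪out(12)={5}
  fail(10) 'bcaa': from fail(9)=2 chase 'a': 2→19 ⇒ 20;  out=∅∪out(20)=∅
  fail(14) 'baab': from fail(13)=20 chase 'b': 20 ⇒ 21;  out={3}∪out(21)={3,7}
  fail(16) 'bccb': from fail(15)=1 chase 'b': 1→0 ⇒ 7;  out={4}∪out(7)={4}
  fail(5) 'cabab': from fail(4)=12 chase 'b': 12→19→0 ⇒ 7;  out=∅∪out(7)=∅
  fail(11) 'bcaab': from fail(10)=20 chase 'b': 20 ⇒ 21;  out={2}∪out(21)={2,7}
  fail(6) 'cababa': from fail(5)=7 chase 'a': 7 ⇒ 12;  out={1}∪out(12)={1,5}

Run:
pos 0 'b': at 7
pos 1 'b': at 17
pos 2 'c': at 18  ** P0@[2:2],P6@[0:2]
pos 3 'c': at 15 ·f  ** P0@[3:3]
pos 4 'b': at 16  ** P4@[1:4]
pos 5 'c': at 8 ·f  ** P0@[5:5]
pos 6 'c': at 15  ** P0@[6:6]
pos 7 'c': at 1 ·f  ** P0@[7:7]
pos 8 'b': at 7 ·f
pos 9 'c': at 8  ** P0@[9:9]
pos 10 'a': at 9
pos 11 'b': at 3 ·f
pos 12 'a': at 4  ** P5@[11:12]
pos 13 'b': at 5
pos 14 'a': at 6  ** P1@[9:14],P5@[13:14]
pos 15 'a': at 13 ·f
pos 16 'b': at 14  ** P3@[13:16],P7@[14:16]
pos 17 'b': at 17 ·f
pos 18 'c': at 18  ** P0@[18:18],P6@[16:18]
pos 19 'b': at 7 ·f
pos 20 'c': at 8  ** P0@[20:20]
pos 21 'a': at 9
pos 22 'c': at 1 ·f  ** P0@[22:22]
pos 23 'a': at 2
pos 24 'b': at 3
pos 25 'a': at 4  ** P5@[24:25]
pos 26 'b': at 5
pos 27 'a': at 6  ** P1@[22:27],P5@[26:27]
pos 28 'c': at 1 ·f  ** P0@[28:28]
pos 29 'a': at 2
pos 30 'a': at 20 ·f
pos 31 'c': at 1 ·f  ** P0@[31:31]
pos 32 'b': at 7 ·f
pos 33 'b': at 17
pos 34 'c': at 18  ** P0@[34:34],P6@[32:34]
pos 35 'a': at 9 ·f
pos 36 'a': at 10
pos 37 'b': at 11  ** P2@[33:37],P7@[35:37]
pos 38 'c': at 8 ·f  ** P0@[38:38]
pos 39 'b': at 7 ·f
pos 40 'a': at 12  ** P5@[39:40]
pos 41 'a': at 13
pos 42 'b': at 14  ** P3@[39:42],P7@[40:42]
pos 43 'c': at 8 ·f  ** P0@[43:43]
pos 44 'a': at 9
pos 45 'b': at 3 ·f
pos 46 'a': at 4  ** P5@[45:46]
pos 47 'b': at 5
pos 48 'a': at 6  ** P1@[43:48],P5@[47:48]
pos 49 'a': at 13 ·f
pos 50 'c': at 1 ·f  ** P0@[50:50]
pos 51 'a': at 2

Matches: [[2,0],[2,6],[3,0],[4,4],[5,0],[6,0],[7,0],[9,0],[12,5],[14,1],[14,5],[16,3],[16,7],[18,0],[18,6],[20,0],[22,0],[25,5],[27,1],[27,5],[28,0],[31,0],[34,0],[34,6],[37,2],[37,7],[38,0],[40,5],[42,3],[42,7],[43,0],[46,5],[48,1],[48,5],[50,0]]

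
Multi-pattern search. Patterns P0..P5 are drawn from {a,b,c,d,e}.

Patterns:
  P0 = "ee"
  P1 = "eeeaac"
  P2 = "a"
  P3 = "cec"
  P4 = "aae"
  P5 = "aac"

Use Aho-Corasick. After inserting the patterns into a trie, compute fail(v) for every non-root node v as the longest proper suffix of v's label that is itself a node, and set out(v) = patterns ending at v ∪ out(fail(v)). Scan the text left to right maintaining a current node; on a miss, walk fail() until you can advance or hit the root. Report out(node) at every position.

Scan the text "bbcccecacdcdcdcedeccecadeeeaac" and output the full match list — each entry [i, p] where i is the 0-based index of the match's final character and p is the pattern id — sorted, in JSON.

Construct AC machine:
Trie (insert patterns):
  n0 'ε': a→7 c→8 e→1
  n1 'e': e→2
  n2 'ee': e→3  ←P0
  n3 'eee': a→4
  n4 'eeea': a→5
  n5 'eeeaa': c→6
  n6 'eeeaac': ·  ←P1
  n7 'a': a→11  ←P2
  n8 'c': e→9
  n9 'ce': c→10
  n10 'cec': ·  ←P3
  n11 'aa': c→13 e→12
  n12 'aae': ·  ←P4
  n13 'aac': ·  ←P5

BFS fail/out derivation:
  fail(1) 'e': from fail(0)=0 chase 'e': 0 ⇒ 0;  out=∅∪out(0)=∅
  fail(7) 'a': from fail(0)=0 chase 'a': 0 ⇒ 0;  out={2}∪out(0)={2}
  fail(8) 'c': from fail(0)=0 chase 'c': 0 ⇒ 0;  out=∅∪out(0)=∅
  fail(2) 'ee': from fail(1)=0 chase 'e': 0 ⇒ 1;  out={0}∪out(1)={0}
  fail(9) 'ce': from fail(8)=0 chase 'e': 0 ⇒ 1;  out=∅∪out(1)=∅
  fail(11) 'aa': from fail(7)=0 chase 'a': 0 ⇒ 7;  out=∅∪out(7)={2}
  fail(3) 'eee': from fail(2)=1 chase 'e': 1 ⇒ 2;  out=∅∪out(2)={0}
  fail(10) 'cec': from fail(9)=1 chase 'c': 1→0 ⇒ 8;  out={3}∪out(8)={3}
  fail(12) 'aae': from fail(11)=7 chase 'e': 7→0 ⇒ 1;  out={4}∪out(1)={4}
  fail(13) 'aac': from fail(11)=7 chase 'c': 7→0 ⇒ 8;  out={5}∪out(8)={5}
  fail(4) 'eeea': from fail(3)=2 chase 'a': 2→1→0 ⇒ 7;  out=∅∪out(7)={2}
  fail(5) 'eeeaa': from fail(4)=7 chase 'a': 7 ⇒ 11;  out=∅∪out(11)={2}
  fail(6) 'eeeaac': from fail(5)=11 chase 'c': 11 ⇒ 13;  out={1}∪out(13)={1,5}

Scan:
i=0 'b': node 0→0
i=1 'b': node 0→0
i=2 'c': node 0→8
i=3 'c': node 8→8 (via fail)
i=4 'c': node 8→8 (via fail)
i=5 'e': node 8→9
i=6 'c': node 9→10  → match P3@[4:6]
i=7 'a': node 10→7 (via fail)  → match P2@[7:7]
i=8 'c': node 7→8 (via fail)
i=9 'd': node 8→0 (via fail)
i=10 'c': node 0→8
i=11 'd': node 8→0 (via fail)
i=12 'c': node 0→8
i=13 'd': node 8→0 (via fail)
i=14 'c': node 0→8
i=15 'e': node 8→9
i=16 'd': node 9→0 (via fail)
i=17 'e': node 0→1
i=18 'c': node 1→8 (via fail)
i=19 'c': node 8→8 (via fail)
i=20 'e': node 8→9
i=21 'c': node 9→10  → match P3@[19:21]
i=22 'a': node 10→7 (via fail)  → match P2@[22:22]
i=23 'd': node 7→0 (via fail)
i=24 'e': node 0→1
i=25 'e': node 1→2  → match P0@[24:25]
i=26 'e': node 2→3  → match P0@[25:26]
i=27 'a': node 3→4  → match P2@[27:27]
i=28 'a': node 4→5  → match P2@[28:28]
i=29 'c': node 5→6  → match P1@[24:29],P5@[27:29]

Matches: [[6,3],[7,2],[21,3],[22,2],[25,0],[26,0],[27,2],[28,2],[29,1],[29,5]]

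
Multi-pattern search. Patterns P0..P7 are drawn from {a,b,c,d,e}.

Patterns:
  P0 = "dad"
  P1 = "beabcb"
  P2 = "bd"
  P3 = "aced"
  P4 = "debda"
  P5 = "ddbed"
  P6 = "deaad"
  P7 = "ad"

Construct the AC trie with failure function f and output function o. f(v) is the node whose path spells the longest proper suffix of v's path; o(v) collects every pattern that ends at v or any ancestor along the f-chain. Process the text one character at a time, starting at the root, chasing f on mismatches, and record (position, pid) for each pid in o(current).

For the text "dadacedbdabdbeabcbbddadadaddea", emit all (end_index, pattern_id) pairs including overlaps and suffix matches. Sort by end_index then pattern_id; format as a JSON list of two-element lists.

Build automaton:
Trie nodes:
  n0 'ε': a→11 b→4 d→1
  n1 'd': a→2 d→19 e→15
  n2 'da': d→3
  n3 'dad': ·  [P0 ends]
  n4 'b': d→10 e→5
  n5 'be': a→6
  n6 'bea': b→7
  n7 'beab': c→8
  n8 'beabc': b→9
  n9 'beabcb': ·  [P1 ends]
  n10 'bd': ·  [P2 ends]
  n11 'a': c→12 d→26
  n12 'ac': e→13
  n13 'ace': d→14
  n14 'aced': ·  [P3 ends]
  n15 'de': a→23 b→16
  n16 'deb': d→17
  n17 'debd': a→18
  n18 'debda': ·  [P4 ends]
  n19 'dd': b→20
  n20 'ddb': e→21
  n21 'ddbe': d→22
  n22 'ddbed': ·  [P5 ends]
  n23 'dea': a→24
  n24 'deaa': d→25
  n25 'deaad': ·  [P6 ends]
  n26 'ad': ·  [P7 ends]

BFS fail/out derivation:
  fail(1) 'd': from fail(0)=0 chase 'd': 0 ⇒ 0;  out=∅∪out(0)=∅
  fail(4) 'b': from fail(0)=0 chase 'b': 0 ⇒ 0;  out=∅∪out(0)=∅
  fail(11) 'a': from fail(0)=0 chase 'a': 0 ⇒ 0;  out=∅∪out(0)=∅
  fail(2) 'da': from fail(1)=0 chase 'a': 0 ⇒ 11;  out=∅∪out(11)=∅
  fail(5) 'be': from fail(4)=0 chase 'e': 0 ⇒ 0;  out=∅∪out(0)=∅
  fail(10) 'bd': from fail(4)=0 chase 'd': 0 ⇒ 1;  out={2}∪out(1)={2}
  fail(12) 'ac': from fail(11)=0 chase 'c': 0 ⇒ 0;  out=∅∪out(0)=∅
  fail(15) 'de': from fail(1)=0 chase 'e': 0 ⇒ 0;  out=∅∪out(0)=∅
  fail(19) 'dd': from fail(1)=0 chase 'd': 0 ⇒ 1;  out=∅∪out(1)=∅
  fail(26) 'ad': from fail(11)=0 chase 'd': 0 ⇒ 1;  out={7}∪out(1)={7}
  fail(3) 'dad': from fail(2)=11 chase 'd': 11 ⇒ 26;  out={0}∪out(26)={0,7}
  fail(6) 'bea': from fail(5)=0 chase 'a': 0 ⇒ 11;  out=∅∪out(11)=∅
  fail(13) 'ace': from fail(12)=0 chase 'e': 0 ⇒ 0;  out=∅∪out(0)=∅
  fail(16) 'deb': from fail(15)=0 chase 'b': 0 ⇒ 4;  out=∅∪out(4)=∅
  fail(20) 'ddb': from fail(19)=1 chase 'b': 1→0 ⇒ 4;  out=∅∪out(4)=∅
  fail(23) 'dea': from fail(15)=0 chase 'a': 0 ⇒ 11;  out=∅∪out(11)=∅
  fail(7) 'beab': from fail(6)=11 chase 'b': 11→0 ⇒ 4;  out=∅∪out(4)=∅
  fail(14) 'aced': from fail(13)=0 chase 'd': 0 ⇒ 1;  out={3}∪out(1)={3}
  fail(17) 'debd': from fail(16)=4 chase 'd': 4 ⇒ 10;  out=∅∪out(10)={2}
  fail(21) 'ddbe': from fail(20)=4 chase 'e': 4 ⇒ 5;  out=∅∪out(5)=∅
  fail(24) 'deaa': from fail(23)=11 chase 'a': 11→0 ⇒ 11;  out=∅∪out(11)=∅
  fail(8) 'beabc': from fail(7)=4 chase 'c': 4→0 ⇒ 0;  out=∅∪out(0)=∅
  fail(18) 'debda': from fail(17)=10 chase 'a': 10→1 ⇒ 2;  out={4}∪out(2)={4}
  fail(22) 'ddbed': from fail(21)=5 chase 'd': 5→0 ⇒ 1;  out={5}∪out(1)={5}
  fail(25) 'deaad': from fail(24)=11 chase 'd': 11 ⇒ 26;  out={6}∪out(26)={6,7}
  fail(9) 'beabcb': from fail(8)=0 chase 'b': 0 ⇒ 4;  out={1}∪out(4)={1}

Text stream:
i=0 'd': node 0→1
i=1 'a': node 1→2
i=2 'd': node 2→3  ** P0@[0:2],P7@[1:2]
i=3 'a': node 3→2 (via fail)
i=4 'c': node 2→12 (via fail)
i=5 'e': node 12→13
i=6 'd': node 13→14  ** P3@[3:6]
i=7 'b': node 14→4 (via fail)
i=8 'd': node 4→10  ** P2@[7:8]
i=9 'a': node 10→2 (via fail)
i=10 'b': node 2→4 (via fail)
i=11 'd': node 4→10  ** P2@[10:11]
i=12 'b': node 10→4 (via fail)
i=13 'e': node 4→5
i=14 'a': node 5→6
i=15 'b': node 6→7
i=16 'c': node 7→8
i=17 'b': node 8→9  ** P1@[12:17]
i=18 'b': node 9→4 (via fail)
i=19 'd': node 4→10  ** P2@[18:19]
i=20 'd': node 10→19 (via fail)
i=21 'a': node 19→2 (via fail)
i=22 'd': node 2→3  ** P0@[20:22],P7@[21:22]
i=23 'a': node 3→2 (via fail)
i=24 'd': node 2→3  ** P0@[22:24],P7@[23:24]
i=25 'a': node 3→2 (via fail)
i=26 'd': node 2→3  ** P0@[24:26],P7@[25:26]
i=27 'd': node 3→19 (via fail)
i=28 'e': node 19→15 (via fail)
i=29 'a': node 15→23

Result: [[2,0],[2,7],[6,3],[8,2],[11,2],[17,1],[19,2],[22,0],[22,7],[24,0],[24,7],[26,0],[26,7]]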